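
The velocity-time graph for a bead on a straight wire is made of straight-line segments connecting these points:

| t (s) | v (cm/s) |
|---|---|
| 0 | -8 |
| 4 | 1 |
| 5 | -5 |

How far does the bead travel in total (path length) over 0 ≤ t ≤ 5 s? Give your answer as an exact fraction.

299/18 cm

Total distance travelled is ∫|v| dt — sum the magnitudes of each area piece.
0–4 s: v = 0 at t = 32/9 s; triangle areas 128/9 + 2/9 = 130/9 cm
4–5 s: v = 0 at t = 25/6 s; triangle areas 1/12 + 25/12 = 13/6 cm
Total distance = 299/18 cm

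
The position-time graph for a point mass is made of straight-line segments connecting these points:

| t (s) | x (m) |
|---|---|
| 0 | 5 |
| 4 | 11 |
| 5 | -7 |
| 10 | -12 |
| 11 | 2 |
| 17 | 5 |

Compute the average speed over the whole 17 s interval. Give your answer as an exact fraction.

46/17 m/s

Average speed = (total path length)/(elapsed time); on a piecewise-linear x-t graph the path length is Σ|Δx|.
0–4 s: |Δx| = |11 − 5| = 6 m
4–5 s: |Δx| = |-7 − 11| = 18 m
5–10 s: |Δx| = |-12 − -7| = 5 m
10–11 s: |Δx| = |2 − -12| = 14 m
11–17 s: |Δx| = |5 − 2| = 3 m
Total path = 46 m; average speed = 46/17 = 46/17 m/s.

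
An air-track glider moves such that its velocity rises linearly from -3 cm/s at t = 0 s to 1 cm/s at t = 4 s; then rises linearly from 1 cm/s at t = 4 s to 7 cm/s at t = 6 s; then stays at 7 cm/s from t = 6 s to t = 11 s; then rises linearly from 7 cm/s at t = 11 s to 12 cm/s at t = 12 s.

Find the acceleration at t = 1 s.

1 cm/s²

Acceleration is the slope of the v-t graph on 0–4 s: (1 − -3)/(4 − 0) = 1 cm/s².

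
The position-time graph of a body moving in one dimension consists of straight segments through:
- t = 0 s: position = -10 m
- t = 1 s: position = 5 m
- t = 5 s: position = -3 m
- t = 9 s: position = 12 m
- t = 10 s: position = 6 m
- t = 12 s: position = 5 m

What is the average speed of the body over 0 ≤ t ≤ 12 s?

3.75 m/s

Average speed = (total path length)/(elapsed time); on a piecewise-linear x-t graph the path length is Σ|Δx|.
0–1 s: |Δx| = |5 − -10| = 15 m
1–5 s: |Δx| = |-3 − 5| = 8 m
5–9 s: |Δx| = |12 − -3| = 15 m
9–10 s: |Δx| = |6 − 12| = 6 m
10–12 s: |Δx| = |5 − 6| = 1 m
Total path = 45 m; average speed = 45/12 = 3.75 m/s.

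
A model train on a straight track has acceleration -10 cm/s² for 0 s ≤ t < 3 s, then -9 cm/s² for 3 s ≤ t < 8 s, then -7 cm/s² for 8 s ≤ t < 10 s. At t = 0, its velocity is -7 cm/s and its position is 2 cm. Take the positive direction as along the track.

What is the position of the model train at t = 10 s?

On each constant-a segment, Δv = aΔt and Δx = v₀Δt + ½aΔt²; chain segment to segment.
0–3 s: v starts -7 cm/s; Δx = -7·3 + ½·-10·3² = -66 cm; v ends -37 cm/s.
3–8 s: v starts -37 cm/s; Δx = -37·5 + ½·-9·5² = -297.5 cm; v ends -82 cm/s.
8–10 s: v starts -82 cm/s; Δx = -82·2 + ½·-7·2² = -178 cm; v ends -96 cm/s.
x(10) = 2 + Σ Δx = -539.5 cm.

-539.5 cm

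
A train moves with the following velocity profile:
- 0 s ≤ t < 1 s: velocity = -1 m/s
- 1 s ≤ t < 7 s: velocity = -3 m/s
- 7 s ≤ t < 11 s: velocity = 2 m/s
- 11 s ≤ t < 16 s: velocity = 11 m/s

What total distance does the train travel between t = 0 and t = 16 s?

82 m

Distance (not displacement) is the total path length: add the absolute areas under v-t.
0–1 s: |-1| × 1 = 1 m
1–7 s: |-3| × 6 = 18 m
7–11 s: |2| × 4 = 8 m
11–16 s: |11| × 5 = 55 m
Total distance = 82 m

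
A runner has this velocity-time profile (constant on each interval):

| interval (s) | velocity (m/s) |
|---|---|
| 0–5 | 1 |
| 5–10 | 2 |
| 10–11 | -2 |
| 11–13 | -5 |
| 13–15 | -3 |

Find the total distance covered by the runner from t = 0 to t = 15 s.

33 m

Total distance travelled is ∫|v| dt — sum the magnitudes of each area piece.
0–5 s: |1| × 5 = 5 m
5–10 s: |2| × 5 = 10 m
10–11 s: |-2| × 1 = 2 m
11–13 s: |-5| × 2 = 10 m
13–15 s: |-3| × 2 = 6 m
Total distance = 33 m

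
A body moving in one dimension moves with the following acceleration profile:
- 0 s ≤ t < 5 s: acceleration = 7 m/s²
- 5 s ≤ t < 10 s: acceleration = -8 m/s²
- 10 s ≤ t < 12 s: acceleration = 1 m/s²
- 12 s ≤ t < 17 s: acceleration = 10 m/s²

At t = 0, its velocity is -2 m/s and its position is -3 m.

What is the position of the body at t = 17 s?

On each constant-a segment, Δv = aΔt and Δx = v₀Δt + ½aΔt²; chain segment to segment.
0–5 s: v starts -2 m/s; Δx = -2·5 + ½·7·5² = 77.5 m; v ends 33 m/s.
5–10 s: v starts 33 m/s; Δx = 33·5 + ½·-8·5² = 65 m; v ends -7 m/s.
10–12 s: v starts -7 m/s; Δx = -7·2 + ½·1·2² = -12 m; v ends -5 m/s.
12–17 s: v starts -5 m/s; Δx = -5·5 + ½·10·5² = 100 m; v ends 45 m/s.
x(17) = -3 + Σ Δx = 227.5 m.

227.5 m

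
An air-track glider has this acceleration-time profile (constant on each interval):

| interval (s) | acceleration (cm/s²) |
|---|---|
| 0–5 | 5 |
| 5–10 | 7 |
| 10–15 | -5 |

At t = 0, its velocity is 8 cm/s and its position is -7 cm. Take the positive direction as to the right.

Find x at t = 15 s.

On each constant-a segment, Δv = aΔt and Δx = v₀Δt + ½aΔt²; chain segment to segment.
0–5 s: v starts 8 cm/s; Δx = 8·5 + ½·5·5² = 102.5 cm; v ends 33 cm/s.
5–10 s: v starts 33 cm/s; Δx = 33·5 + ½·7·5² = 252.5 cm; v ends 68 cm/s.
10–15 s: v starts 68 cm/s; Δx = 68·5 + ½·-5·5² = 277.5 cm; v ends 43 cm/s.
x(15) = -7 + Σ Δx = 625.5 cm.

625.5 cm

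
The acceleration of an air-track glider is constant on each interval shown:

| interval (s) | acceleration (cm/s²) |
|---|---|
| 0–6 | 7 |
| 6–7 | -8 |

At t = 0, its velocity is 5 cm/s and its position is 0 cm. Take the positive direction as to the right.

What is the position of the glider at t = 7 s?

199 cm

On each constant-a segment, Δv = aΔt and Δx = v₀Δt + ½aΔt²; chain segment to segment.
0–6 s: v starts 5 cm/s; Δx = 5·6 + ½·7·6² = 156 cm; v ends 47 cm/s.
6–7 s: v starts 47 cm/s; Δx = 47·1 + ½·-8·1² = 43 cm; v ends 39 cm/s.
x(7) = 0 + Σ Δx = 199 cm.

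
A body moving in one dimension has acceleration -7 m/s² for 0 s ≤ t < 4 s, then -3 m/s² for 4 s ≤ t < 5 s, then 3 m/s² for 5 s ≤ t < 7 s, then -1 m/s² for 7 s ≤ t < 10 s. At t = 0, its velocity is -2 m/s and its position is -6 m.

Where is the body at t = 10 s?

On each constant-a segment, Δv = aΔt and Δx = v₀Δt + ½aΔt²; chain segment to segment.
0–4 s: v starts -2 m/s; Δx = -2·4 + ½·-7·4² = -64 m; v ends -30 m/s.
4–5 s: v starts -30 m/s; Δx = -30·1 + ½·-3·1² = -31.5 m; v ends -33 m/s.
5–7 s: v starts -33 m/s; Δx = -33·2 + ½·3·2² = -60 m; v ends -27 m/s.
7–10 s: v starts -27 m/s; Δx = -27·3 + ½·-1·3² = -85.5 m; v ends -30 m/s.
x(10) = -6 + Σ Δx = -247 m.

-247 m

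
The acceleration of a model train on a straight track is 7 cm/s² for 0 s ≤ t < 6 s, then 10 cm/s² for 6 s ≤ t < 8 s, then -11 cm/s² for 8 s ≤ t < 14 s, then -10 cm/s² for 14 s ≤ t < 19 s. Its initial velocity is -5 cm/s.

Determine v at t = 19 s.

-59 cm/s

Δv equals the area under the a-t graph; then v = v₀ + Δv.
0–6 s: 7 × 6 = 42 cm/s
6–8 s: 10 × 2 = 20 cm/s
8–14 s: -11 × 6 = -66 cm/s
14–19 s: -10 × 5 = -50 cm/s
Δv = -54 cm/s, so v(19) = -5 + (-54) = -59 cm/s.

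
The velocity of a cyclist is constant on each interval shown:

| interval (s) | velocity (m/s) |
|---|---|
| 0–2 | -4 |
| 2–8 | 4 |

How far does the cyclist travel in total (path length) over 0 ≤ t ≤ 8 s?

Total distance travelled is ∫|v| dt — sum the magnitudes of each area piece.
0–2 s: |-4| × 2 = 8 m
2–8 s: |4| × 6 = 24 m
Total distance = 32 m

32 m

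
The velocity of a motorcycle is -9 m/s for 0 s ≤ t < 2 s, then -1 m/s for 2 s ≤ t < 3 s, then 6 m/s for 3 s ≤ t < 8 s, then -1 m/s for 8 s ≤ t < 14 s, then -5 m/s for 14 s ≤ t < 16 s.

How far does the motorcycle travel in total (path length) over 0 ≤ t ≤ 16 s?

Distance (not displacement) is the total path length: add the absolute areas under v-t.
0–2 s: |-9| × 2 = 18 m
2–3 s: |-1| × 1 = 1 m
3–8 s: |6| × 5 = 30 m
8–14 s: |-1| × 6 = 6 m
14–16 s: |-5| × 2 = 10 m
Total distance = 65 m

65 m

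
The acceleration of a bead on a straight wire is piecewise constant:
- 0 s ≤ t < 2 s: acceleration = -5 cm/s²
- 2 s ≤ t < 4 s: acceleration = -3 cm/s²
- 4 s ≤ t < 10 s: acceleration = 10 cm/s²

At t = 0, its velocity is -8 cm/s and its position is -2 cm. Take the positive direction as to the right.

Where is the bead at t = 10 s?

-34 cm

On each constant-a segment, Δv = aΔt and Δx = v₀Δt + ½aΔt²; chain segment to segment.
0–2 s: v starts -8 cm/s; Δx = -8·2 + ½·-5·2² = -26 cm; v ends -18 cm/s.
2–4 s: v starts -18 cm/s; Δx = -18·2 + ½·-3·2² = -42 cm; v ends -24 cm/s.
4–10 s: v starts -24 cm/s; Δx = -24·6 + ½·10·6² = 36 cm; v ends 36 cm/s.
x(10) = -2 + Σ Δx = -34 cm.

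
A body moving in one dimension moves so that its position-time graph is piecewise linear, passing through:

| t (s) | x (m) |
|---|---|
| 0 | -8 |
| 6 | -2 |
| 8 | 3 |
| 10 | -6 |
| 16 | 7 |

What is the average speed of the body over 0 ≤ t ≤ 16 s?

Average speed = (total path length)/(elapsed time); on a piecewise-linear x-t graph the path length is Σ|Δx|.
0–6 s: |Δx| = |-2 − -8| = 6 m
6–8 s: |Δx| = |3 − -2| = 5 m
8–10 s: |Δx| = |-6 − 3| = 9 m
10–16 s: |Δx| = |7 − -6| = 13 m
Total path = 33 m; average speed = 33/16 = 2.0625 m/s.

2.0625 m/s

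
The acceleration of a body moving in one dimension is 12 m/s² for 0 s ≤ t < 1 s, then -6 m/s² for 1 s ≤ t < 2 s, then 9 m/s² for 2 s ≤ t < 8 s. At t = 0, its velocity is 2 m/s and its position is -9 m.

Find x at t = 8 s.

On each constant-a segment, Δv = aΔt and Δx = v₀Δt + ½aΔt²; chain segment to segment.
0–1 s: v starts 2 m/s; Δx = 2·1 + ½·12·1² = 8 m; v ends 14 m/s.
1–2 s: v starts 14 m/s; Δx = 14·1 + ½·-6·1² = 11 m; v ends 8 m/s.
2–8 s: v starts 8 m/s; Δx = 8·6 + ½·9·6² = 210 m; v ends 62 m/s.
x(8) = -9 + Σ Δx = 220 m.

220 m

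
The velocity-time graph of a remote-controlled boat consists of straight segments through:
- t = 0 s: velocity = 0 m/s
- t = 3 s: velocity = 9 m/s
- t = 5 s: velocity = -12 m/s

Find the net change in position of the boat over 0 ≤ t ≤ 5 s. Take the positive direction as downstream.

10.5 m

Net displacement equals the area under the velocity-time graph (areas below the axis count negative).
0–3 s: ½(0 + 9)(3) = 13.5 m
3–5 s: ½(9 + -12)(2) = -3 m
Net displacement = 10.5 m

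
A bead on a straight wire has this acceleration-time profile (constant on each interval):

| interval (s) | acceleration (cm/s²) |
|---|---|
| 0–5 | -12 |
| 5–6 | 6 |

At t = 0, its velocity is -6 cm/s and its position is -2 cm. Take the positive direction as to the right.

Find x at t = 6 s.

-245 cm

On each constant-a segment, Δv = aΔt and Δx = v₀Δt + ½aΔt²; chain segment to segment.
0–5 s: v starts -6 cm/s; Δx = -6·5 + ½·-12·5² = -180 cm; v ends -66 cm/s.
5–6 s: v starts -66 cm/s; Δx = -66·1 + ½·6·1² = -63 cm; v ends -60 cm/s.
x(6) = -2 + Σ Δx = -245 cm.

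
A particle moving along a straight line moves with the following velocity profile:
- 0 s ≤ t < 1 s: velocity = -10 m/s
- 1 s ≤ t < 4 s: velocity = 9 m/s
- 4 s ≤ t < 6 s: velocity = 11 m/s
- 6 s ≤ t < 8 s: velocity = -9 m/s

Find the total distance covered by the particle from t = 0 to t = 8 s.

Total distance travelled is ∫|v| dt — sum the magnitudes of each area piece.
0–1 s: |-10| × 1 = 10 m
1–4 s: |9| × 3 = 27 m
4–6 s: |11| × 2 = 22 m
6–8 s: |-9| × 2 = 18 m
Total distance = 77 m

77 m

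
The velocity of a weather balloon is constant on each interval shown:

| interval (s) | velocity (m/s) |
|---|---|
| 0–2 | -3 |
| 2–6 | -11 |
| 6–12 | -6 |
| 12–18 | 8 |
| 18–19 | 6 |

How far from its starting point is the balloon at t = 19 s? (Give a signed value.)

Displacement is the signed area under the v-t curve.
0–2 s: -3 × 2 = -6 m
2–6 s: -11 × 4 = -44 m
6–12 s: -6 × 6 = -36 m
12–18 s: 8 × 6 = 48 m
18–19 s: 6 × 1 = 6 m
Net displacement = -32 m

-32 m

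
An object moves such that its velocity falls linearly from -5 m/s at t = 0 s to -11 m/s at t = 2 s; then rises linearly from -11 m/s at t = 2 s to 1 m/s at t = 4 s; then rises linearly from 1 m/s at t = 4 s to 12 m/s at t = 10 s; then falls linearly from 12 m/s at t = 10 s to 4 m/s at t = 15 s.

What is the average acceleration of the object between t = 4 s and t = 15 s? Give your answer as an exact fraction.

3/11 m/s²

Average acceleration = Δv/Δt = (4 − 1)/(15 − 4) = 3/11 m/s².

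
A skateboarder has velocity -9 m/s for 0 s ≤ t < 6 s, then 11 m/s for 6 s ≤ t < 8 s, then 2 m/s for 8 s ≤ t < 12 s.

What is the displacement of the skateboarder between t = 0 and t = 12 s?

-24 m

Displacement is the signed area under the v-t curve.
0–6 s: -9 × 6 = -54 m
6–8 s: 11 × 2 = 22 m
8–12 s: 2 × 4 = 8 m
Net displacement = -24 m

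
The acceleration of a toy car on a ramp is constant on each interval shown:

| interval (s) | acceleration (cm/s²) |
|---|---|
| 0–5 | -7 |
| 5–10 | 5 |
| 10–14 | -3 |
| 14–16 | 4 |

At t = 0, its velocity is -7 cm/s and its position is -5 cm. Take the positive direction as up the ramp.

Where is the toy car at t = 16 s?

On each constant-a segment, Δv = aΔt and Δx = v₀Δt + ½aΔt²; chain segment to segment.
0–5 s: v starts -7 cm/s; Δx = -7·5 + ½·-7·5² = -122.5 cm; v ends -42 cm/s.
5–10 s: v starts -42 cm/s; Δx = -42·5 + ½·5·5² = -147.5 cm; v ends -17 cm/s.
10–14 s: v starts -17 cm/s; Δx = -17·4 + ½·-3·4² = -92 cm; v ends -29 cm/s.
14–16 s: v starts -29 cm/s; Δx = -29·2 + ½·4·2² = -50 cm; v ends -21 cm/s.
x(16) = -5 + Σ Δx = -417 cm.

-417 cm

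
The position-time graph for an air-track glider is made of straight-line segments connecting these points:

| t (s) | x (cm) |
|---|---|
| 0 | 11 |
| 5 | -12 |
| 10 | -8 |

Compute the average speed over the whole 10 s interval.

2.7 cm/s

Average speed = (total path length)/(elapsed time); on a piecewise-linear x-t graph the path length is Σ|Δx|.
0–5 s: |Δx| = |-12 − 11| = 23 cm
5–10 s: |Δx| = |-8 − -12| = 4 cm
Total path = 27 cm; average speed = 27/10 = 2.7 cm/s.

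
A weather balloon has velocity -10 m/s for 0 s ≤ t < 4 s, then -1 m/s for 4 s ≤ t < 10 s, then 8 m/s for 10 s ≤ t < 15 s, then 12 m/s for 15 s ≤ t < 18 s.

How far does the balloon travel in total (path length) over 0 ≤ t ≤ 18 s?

122 m

Distance (not displacement) is the total path length: add the absolute areas under v-t.
0–4 s: |-10| × 4 = 40 m
4–10 s: |-1| × 6 = 6 m
10–15 s: |8| × 5 = 40 m
15–18 s: |12| × 3 = 36 m
Total distance = 122 m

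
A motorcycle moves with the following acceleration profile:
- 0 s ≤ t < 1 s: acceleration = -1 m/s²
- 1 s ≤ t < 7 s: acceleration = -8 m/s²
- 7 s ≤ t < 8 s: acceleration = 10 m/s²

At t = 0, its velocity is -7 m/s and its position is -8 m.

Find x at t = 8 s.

On each constant-a segment, Δv = aΔt and Δx = v₀Δt + ½aΔt²; chain segment to segment.
0–1 s: v starts -7 m/s; Δx = -7·1 + ½·-1·1² = -7.5 m; v ends -8 m/s.
1–7 s: v starts -8 m/s; Δx = -8·6 + ½·-8·6² = -192 m; v ends -56 m/s.
7–8 s: v starts -56 m/s; Δx = -56·1 + ½·10·1² = -51 m; v ends -46 m/s.
x(8) = -8 + Σ Δx = -258.5 m.

-258.5 m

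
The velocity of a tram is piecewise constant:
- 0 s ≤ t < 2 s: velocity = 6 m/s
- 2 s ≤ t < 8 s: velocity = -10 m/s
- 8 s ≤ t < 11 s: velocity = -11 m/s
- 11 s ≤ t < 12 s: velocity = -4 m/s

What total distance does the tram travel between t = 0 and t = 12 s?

109 m

Distance (not displacement) is the total path length: add the absolute areas under v-t.
0–2 s: |6| × 2 = 12 m
2–8 s: |-10| × 6 = 60 m
8–11 s: |-11| × 3 = 33 m
11–12 s: |-4| × 1 = 4 m
Total distance = 109 m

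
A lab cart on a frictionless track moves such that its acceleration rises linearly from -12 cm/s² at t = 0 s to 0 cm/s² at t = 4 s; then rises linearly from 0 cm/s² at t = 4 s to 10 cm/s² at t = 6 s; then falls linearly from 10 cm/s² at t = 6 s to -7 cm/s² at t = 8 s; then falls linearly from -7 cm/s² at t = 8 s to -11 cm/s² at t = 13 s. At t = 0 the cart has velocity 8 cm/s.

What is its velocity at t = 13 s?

-48 cm/s

Δv equals the area under the a-t graph; then v = v₀ + Δv.
0–4 s: ½(-12 + 0)(4) = -24 cm/s
4–6 s: ½(0 + 10)(2) = 10 cm/s
6–8 s: ½(10 + -7)(2) = 3 cm/s
8–13 s: ½(-7 + -11)(5) = -45 cm/s
Δv = -56 cm/s, so v(13) = 8 + (-56) = -48 cm/s.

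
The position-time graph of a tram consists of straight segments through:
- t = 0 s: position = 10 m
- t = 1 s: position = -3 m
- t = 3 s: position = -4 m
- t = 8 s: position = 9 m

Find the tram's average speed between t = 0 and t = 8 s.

Average speed = (total path length)/(elapsed time); on a piecewise-linear x-t graph the path length is Σ|Δx|.
0–1 s: |Δx| = |-3 − 10| = 13 m
1–3 s: |Δx| = |-4 − -3| = 1 m
3–8 s: |Δx| = |9 − -4| = 13 m
Total path = 27 m; average speed = 27/8 = 3.375 m/s.

3.375 m/s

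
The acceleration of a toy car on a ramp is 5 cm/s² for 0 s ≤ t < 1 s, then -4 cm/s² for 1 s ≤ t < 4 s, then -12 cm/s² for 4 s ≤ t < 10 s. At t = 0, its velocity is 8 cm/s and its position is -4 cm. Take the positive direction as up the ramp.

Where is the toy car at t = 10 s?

-182.5 cm

On each constant-a segment, Δv = aΔt and Δx = v₀Δt + ½aΔt²; chain segment to segment.
0–1 s: v starts 8 cm/s; Δx = 8·1 + ½·5·1² = 10.5 cm; v ends 13 cm/s.
1–4 s: v starts 13 cm/s; Δx = 13·3 + ½·-4·3² = 21 cm; v ends 1 cm/s.
4–10 s: v starts 1 cm/s; Δx = 1·6 + ½·-12·6² = -210 cm; v ends -71 cm/s.
x(10) = -4 + Σ Δx = -182.5 cm.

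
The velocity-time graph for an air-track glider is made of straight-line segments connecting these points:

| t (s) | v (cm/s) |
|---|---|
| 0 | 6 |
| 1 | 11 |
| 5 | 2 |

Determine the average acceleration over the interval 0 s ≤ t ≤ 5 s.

-0.8 cm/s²

Average acceleration = Δv/Δt = (2 − 6)/(5 − 0) = -0.8 cm/s².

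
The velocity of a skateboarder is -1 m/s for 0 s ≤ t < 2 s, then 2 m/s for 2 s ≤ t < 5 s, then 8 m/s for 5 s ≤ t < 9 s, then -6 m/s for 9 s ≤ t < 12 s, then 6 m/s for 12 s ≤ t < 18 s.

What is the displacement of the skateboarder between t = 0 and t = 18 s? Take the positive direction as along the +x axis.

54 m

Displacement is the signed area under the v-t curve.
0–2 s: -1 × 2 = -2 m
2–5 s: 2 × 3 = 6 m
5–9 s: 8 × 4 = 32 m
9–12 s: -6 × 3 = -18 m
12–18 s: 6 × 6 = 36 m
Net displacement = 54 m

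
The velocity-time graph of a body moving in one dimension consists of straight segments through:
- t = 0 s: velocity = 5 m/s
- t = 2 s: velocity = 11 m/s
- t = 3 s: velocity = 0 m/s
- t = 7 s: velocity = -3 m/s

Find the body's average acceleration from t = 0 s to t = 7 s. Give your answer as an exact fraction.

Average acceleration = Δv/Δt = (-3 − 5)/(7 − 0) = -8/7 m/s².

-8/7 m/s²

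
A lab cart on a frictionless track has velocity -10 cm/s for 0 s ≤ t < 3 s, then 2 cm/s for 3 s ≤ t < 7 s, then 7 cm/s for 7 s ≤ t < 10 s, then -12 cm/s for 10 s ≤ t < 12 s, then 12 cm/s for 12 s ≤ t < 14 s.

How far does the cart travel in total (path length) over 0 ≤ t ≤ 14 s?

Distance (not displacement) is the total path length: add the absolute areas under v-t.
0–3 s: |-10| × 3 = 30 cm
3–7 s: |2| × 4 = 8 cm
7–10 s: |7| × 3 = 21 cm
10–12 s: |-12| × 2 = 24 cm
12–14 s: |12| × 2 = 24 cm
Total distance = 107 cm

107 cm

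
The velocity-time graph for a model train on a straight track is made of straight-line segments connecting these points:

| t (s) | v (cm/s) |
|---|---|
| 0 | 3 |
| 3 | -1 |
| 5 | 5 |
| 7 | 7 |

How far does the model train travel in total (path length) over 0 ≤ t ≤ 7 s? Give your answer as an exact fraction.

241/12 cm

Total distance travelled is ∫|v| dt — sum the magnitudes of each area piece.
0–3 s: v = 0 at t = 2.25 s; triangle areas 3.375 + 0.375 = 3.75 cm
3–5 s: v = 0 at t = 10/3 s; triangle areas 1/6 + 25/6 = 13/3 cm
5–7 s: |½(5 + 7)(2)| = 12 cm
Total distance = 241/12 cm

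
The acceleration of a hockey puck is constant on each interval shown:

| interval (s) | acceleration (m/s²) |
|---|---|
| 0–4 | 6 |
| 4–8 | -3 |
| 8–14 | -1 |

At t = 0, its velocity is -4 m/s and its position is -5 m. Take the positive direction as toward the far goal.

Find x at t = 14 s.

On each constant-a segment, Δv = aΔt and Δx = v₀Δt + ½aΔt²; chain segment to segment.
0–4 s: v starts -4 m/s; Δx = -4·4 + ½·6·4² = 32 m; v ends 20 m/s.
4–8 s: v starts 20 m/s; Δx = 20·4 + ½·-3·4² = 56 m; v ends 8 m/s.
8–14 s: v starts 8 m/s; Δx = 8·6 + ½·-1·6² = 30 m; v ends 2 m/s.
x(14) = -5 + Σ Δx = 113 m.

113 m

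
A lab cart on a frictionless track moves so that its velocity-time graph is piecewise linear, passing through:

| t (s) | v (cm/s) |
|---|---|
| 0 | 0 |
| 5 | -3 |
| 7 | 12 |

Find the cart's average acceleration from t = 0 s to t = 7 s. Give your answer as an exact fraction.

12/7 cm/s²

Average acceleration = Δv/Δt = (12 − 0)/(7 − 0) = 12/7 cm/s².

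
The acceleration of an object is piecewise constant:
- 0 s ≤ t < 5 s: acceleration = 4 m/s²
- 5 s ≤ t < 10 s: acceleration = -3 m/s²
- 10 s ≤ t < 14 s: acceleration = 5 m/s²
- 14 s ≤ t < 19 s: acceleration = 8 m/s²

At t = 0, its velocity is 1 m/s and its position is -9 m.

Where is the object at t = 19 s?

On each constant-a segment, Δv = aΔt and Δx = v₀Δt + ½aΔt²; chain segment to segment.
0–5 s: v starts 1 m/s; Δx = 1·5 + ½·4·5² = 55 m; v ends 21 m/s.
5–10 s: v starts 21 m/s; Δx = 21·5 + ½·-3·5² = 67.5 m; v ends 6 m/s.
10–14 s: v starts 6 m/s; Δx = 6·4 + ½·5·4² = 64 m; v ends 26 m/s.
14–19 s: v starts 26 m/s; Δx = 26·5 + ½·8·5² = 230 m; v ends 66 m/s.
x(19) = -9 + Σ Δx = 407.5 m.

407.5 m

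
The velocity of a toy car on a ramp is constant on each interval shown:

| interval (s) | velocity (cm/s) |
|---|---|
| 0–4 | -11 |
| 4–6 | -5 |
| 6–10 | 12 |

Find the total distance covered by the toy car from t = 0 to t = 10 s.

102 cm

Total distance travelled is ∫|v| dt — sum the magnitudes of each area piece.
0–4 s: |-11| × 4 = 44 cm
4–6 s: |-5| × 2 = 10 cm
6–10 s: |12| × 4 = 48 cm
Total distance = 102 cm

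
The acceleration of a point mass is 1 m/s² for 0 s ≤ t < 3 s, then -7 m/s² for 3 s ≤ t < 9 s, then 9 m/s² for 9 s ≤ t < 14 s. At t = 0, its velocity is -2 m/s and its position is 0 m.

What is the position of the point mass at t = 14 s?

On each constant-a segment, Δv = aΔt and Δx = v₀Δt + ½aΔt²; chain segment to segment.
0–3 s: v starts -2 m/s; Δx = -2·3 + ½·1·3² = -1.5 m; v ends 1 m/s.
3–9 s: v starts 1 m/s; Δx = 1·6 + ½·-7·6² = -120 m; v ends -41 m/s.
9–14 s: v starts -41 m/s; Δx = -41·5 + ½·9·5² = -92.5 m; v ends 4 m/s.
x(14) = 0 + Σ Δx = -214 m.

-214 m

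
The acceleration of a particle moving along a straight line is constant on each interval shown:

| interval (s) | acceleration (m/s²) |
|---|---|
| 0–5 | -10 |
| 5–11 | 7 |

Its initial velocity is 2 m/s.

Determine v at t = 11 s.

Δv equals the area under the a-t graph; then v = v₀ + Δv.
0–5 s: -10 × 5 = -50 m/s
5–11 s: 7 × 6 = 42 m/s
Δv = -8 m/s, so v(11) = 2 + (-8) = -6 m/s.

-6 m/s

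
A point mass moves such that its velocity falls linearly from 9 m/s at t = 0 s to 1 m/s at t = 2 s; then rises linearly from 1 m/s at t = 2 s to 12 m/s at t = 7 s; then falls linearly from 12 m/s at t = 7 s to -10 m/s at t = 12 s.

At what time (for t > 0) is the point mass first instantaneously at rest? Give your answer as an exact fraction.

t = 107/11 s

v changes sign on 7–12 s (from 12 to -10); the graph is linear there, so v = 0 at t = 7 + (-12)·(12 − 7)/(-10 − 12) = 107/11 s.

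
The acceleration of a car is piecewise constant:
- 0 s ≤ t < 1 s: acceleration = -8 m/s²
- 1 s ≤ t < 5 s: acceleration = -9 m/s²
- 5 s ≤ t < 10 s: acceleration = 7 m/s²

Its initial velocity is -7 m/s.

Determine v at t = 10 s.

-16 m/s

Δv equals the area under the a-t graph; then v = v₀ + Δv.
0–1 s: -8 × 1 = -8 m/s
1–5 s: -9 × 4 = -36 m/s
5–10 s: 7 × 5 = 35 m/s
Δv = -9 m/s, so v(10) = -7 + (-9) = -16 m/s.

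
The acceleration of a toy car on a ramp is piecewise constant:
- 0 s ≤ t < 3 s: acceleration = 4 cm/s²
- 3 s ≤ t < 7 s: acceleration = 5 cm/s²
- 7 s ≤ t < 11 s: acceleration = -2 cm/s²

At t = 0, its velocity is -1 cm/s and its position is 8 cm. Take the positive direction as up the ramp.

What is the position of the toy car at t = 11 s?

On each constant-a segment, Δv = aΔt and Δx = v₀Δt + ½aΔt²; chain segment to segment.
0–3 s: v starts -1 cm/s; Δx = -1·3 + ½·4·3² = 15 cm; v ends 11 cm/s.
3–7 s: v starts 11 cm/s; Δx = 11·4 + ½·5·4² = 84 cm; v ends 31 cm/s.
7–11 s: v starts 31 cm/s; Δx = 31·4 + ½·-2·4² = 108 cm; v ends 23 cm/s.
x(11) = 8 + Σ Δx = 215 cm.

215 cm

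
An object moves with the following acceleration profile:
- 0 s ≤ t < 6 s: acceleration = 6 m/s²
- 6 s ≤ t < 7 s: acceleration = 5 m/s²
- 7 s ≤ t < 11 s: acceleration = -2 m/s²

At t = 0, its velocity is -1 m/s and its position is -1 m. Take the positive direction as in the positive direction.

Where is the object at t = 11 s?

On each constant-a segment, Δv = aΔt and Δx = v₀Δt + ½aΔt²; chain segment to segment.
0–6 s: v starts -1 m/s; Δx = -1·6 + ½·6·6² = 102 m; v ends 35 m/s.
6–7 s: v starts 35 m/s; Δx = 35·1 + ½·5·1² = 37.5 m; v ends 40 m/s.
7–11 s: v starts 40 m/s; Δx = 40·4 + ½·-2·4² = 144 m; v ends 32 m/s.
x(11) = -1 + Σ Δx = 282.5 m.

282.5 m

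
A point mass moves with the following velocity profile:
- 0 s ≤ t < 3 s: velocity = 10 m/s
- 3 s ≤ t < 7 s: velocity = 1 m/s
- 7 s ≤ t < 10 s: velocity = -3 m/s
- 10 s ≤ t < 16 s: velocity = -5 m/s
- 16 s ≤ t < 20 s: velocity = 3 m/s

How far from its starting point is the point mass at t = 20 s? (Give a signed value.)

Net displacement equals the area under the velocity-time graph (areas below the axis count negative).
0–3 s: 10 × 3 = 30 m
3–7 s: 1 × 4 = 4 m
7–10 s: -3 × 3 = -9 m
10–16 s: -5 × 6 = -30 m
16–20 s: 3 × 4 = 12 m
Net displacement = 7 m

7 m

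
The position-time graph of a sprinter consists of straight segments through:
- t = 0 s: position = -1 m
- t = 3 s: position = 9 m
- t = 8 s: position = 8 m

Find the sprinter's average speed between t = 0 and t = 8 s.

Average speed = (total path length)/(elapsed time); on a piecewise-linear x-t graph the path length is Σ|Δx|.
0–3 s: |Δx| = |9 − -1| = 10 m
3–8 s: |Δx| = |8 − 9| = 1 m
Total path = 11 m; average speed = 11/8 = 1.375 m/s.

1.375 m/s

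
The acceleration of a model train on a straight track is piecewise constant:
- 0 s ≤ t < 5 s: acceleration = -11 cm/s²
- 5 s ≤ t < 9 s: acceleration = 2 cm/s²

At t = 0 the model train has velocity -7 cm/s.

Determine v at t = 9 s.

-54 cm/s

Δv equals the area under the a-t graph; then v = v₀ + Δv.
0–5 s: -11 × 5 = -55 cm/s
5–9 s: 2 × 4 = 8 cm/s
Δv = -47 cm/s, so v(9) = -7 + (-47) = -54 cm/s.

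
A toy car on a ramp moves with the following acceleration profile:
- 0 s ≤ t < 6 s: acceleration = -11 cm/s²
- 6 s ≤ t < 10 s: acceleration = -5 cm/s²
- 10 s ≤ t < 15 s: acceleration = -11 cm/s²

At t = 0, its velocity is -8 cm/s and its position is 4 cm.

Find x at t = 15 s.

-1185.5 cm

On each constant-a segment, Δv = aΔt and Δx = v₀Δt + ½aΔt²; chain segment to segment.
0–6 s: v starts -8 cm/s; Δx = -8·6 + ½·-11·6² = -246 cm; v ends -74 cm/s.
6–10 s: v starts -74 cm/s; Δx = -74·4 + ½·-5·4² = -336 cm; v ends -94 cm/s.
10–15 s: v starts -94 cm/s; Δx = -94·5 + ½·-11·5² = -607.5 cm; v ends -149 cm/s.
x(15) = 4 + Σ Δx = -1185.5 cm.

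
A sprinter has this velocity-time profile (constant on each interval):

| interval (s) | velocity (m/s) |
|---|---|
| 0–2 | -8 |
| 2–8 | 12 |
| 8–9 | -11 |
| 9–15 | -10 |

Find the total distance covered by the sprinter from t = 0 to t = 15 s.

159 m

Total distance travelled is ∫|v| dt — sum the magnitudes of each area piece.
0–2 s: |-8| × 2 = 16 m
2–8 s: |12| × 6 = 72 m
8–9 s: |-11| × 1 = 11 m
9–15 s: |-10| × 6 = 60 m
Total distance = 159 m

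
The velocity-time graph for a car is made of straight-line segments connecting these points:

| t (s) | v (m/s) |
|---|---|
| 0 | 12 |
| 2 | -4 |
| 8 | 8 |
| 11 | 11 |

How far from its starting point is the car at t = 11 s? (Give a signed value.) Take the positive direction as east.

Displacement is the signed area under the v-t curve.
0–2 s: ½(12 + -4)(2) = 8 m
2–8 s: ½(-4 + 8)(6) = 12 m
8–11 s: ½(8 + 11)(3) = 28.5 m
Net displacement = 48.5 m

48.5 m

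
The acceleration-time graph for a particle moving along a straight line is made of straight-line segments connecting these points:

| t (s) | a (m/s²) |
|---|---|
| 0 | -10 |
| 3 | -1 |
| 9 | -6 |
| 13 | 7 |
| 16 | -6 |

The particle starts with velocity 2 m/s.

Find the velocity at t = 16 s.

-32 m/s

Δv equals the area under the a-t graph; then v = v₀ + Δv.
0–3 s: ½(-10 + -1)(3) = -16.5 m/s
3–9 s: ½(-1 + -6)(6) = -21 m/s
9–13 s: ½(-6 + 7)(4) = 2 m/s
13–16 s: ½(7 + -6)(3) = 1.5 m/s
Δv = -34 m/s, so v(16) = 2 + (-34) = -32 m/s.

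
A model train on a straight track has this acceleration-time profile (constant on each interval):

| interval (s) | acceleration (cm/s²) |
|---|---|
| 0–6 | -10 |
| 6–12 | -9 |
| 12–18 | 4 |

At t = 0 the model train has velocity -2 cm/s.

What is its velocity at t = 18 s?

Δv equals the area under the a-t graph; then v = v₀ + Δv.
0–6 s: -10 × 6 = -60 cm/s
6–12 s: -9 × 6 = -54 cm/s
12–18 s: 4 × 6 = 24 cm/s
Δv = -90 cm/s, so v(18) = -2 + (-90) = -92 cm/s.

-92 cm/s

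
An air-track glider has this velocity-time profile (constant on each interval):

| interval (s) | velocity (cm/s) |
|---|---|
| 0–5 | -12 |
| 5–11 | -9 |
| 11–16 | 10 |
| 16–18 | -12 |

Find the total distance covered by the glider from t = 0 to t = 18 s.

188 cm

Total distance travelled is ∫|v| dt — sum the magnitudes of each area piece.
0–5 s: |-12| × 5 = 60 cm
5–11 s: |-9| × 6 = 54 cm
11–16 s: |10| × 5 = 50 cm
16–18 s: |-12| × 2 = 24 cm
Total distance = 188 cm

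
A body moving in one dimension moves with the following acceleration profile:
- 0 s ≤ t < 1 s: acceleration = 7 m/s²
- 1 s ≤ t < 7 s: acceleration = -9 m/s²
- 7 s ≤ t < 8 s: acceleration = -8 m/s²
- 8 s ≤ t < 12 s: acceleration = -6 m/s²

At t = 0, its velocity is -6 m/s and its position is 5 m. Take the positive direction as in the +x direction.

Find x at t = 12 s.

-502.5 m

On each constant-a segment, Δv = aΔt and Δx = v₀Δt + ½aΔt²; chain segment to segment.
0–1 s: v starts -6 m/s; Δx = -6·1 + ½·7·1² = -2.5 m; v ends 1 m/s.
1–7 s: v starts 1 m/s; Δx = 1·6 + ½·-9·6² = -156 m; v ends -53 m/s.
7–8 s: v starts -53 m/s; Δx = -53·1 + ½·-8·1² = -57 m; v ends -61 m/s.
8–12 s: v starts -61 m/s; Δx = -61·4 + ½·-6·4² = -292 m; v ends -85 m/s.
x(12) = 5 + Σ Δx = -502.5 m.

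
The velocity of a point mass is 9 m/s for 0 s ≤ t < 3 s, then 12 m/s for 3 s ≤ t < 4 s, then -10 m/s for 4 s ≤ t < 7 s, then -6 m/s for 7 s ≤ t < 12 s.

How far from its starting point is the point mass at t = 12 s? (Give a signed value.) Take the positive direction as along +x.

-21 m

Displacement is the signed area under the v-t curve.
0–3 s: 9 × 3 = 27 m
3–4 s: 12 × 1 = 12 m
4–7 s: -10 × 3 = -30 m
7–12 s: -6 × 5 = -30 m
Net displacement = -21 m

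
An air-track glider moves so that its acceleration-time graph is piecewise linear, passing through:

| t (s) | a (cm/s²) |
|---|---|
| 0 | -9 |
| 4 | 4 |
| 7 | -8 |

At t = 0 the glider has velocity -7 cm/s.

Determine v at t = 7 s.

-23 cm/s

Δv equals the area under the a-t graph; then v = v₀ + Δv.
0–4 s: ½(-9 + 4)(4) = -10 cm/s
4–7 s: ½(4 + -8)(3) = -6 cm/s
Δv = -16 cm/s, so v(7) = -7 + (-16) = -23 cm/s.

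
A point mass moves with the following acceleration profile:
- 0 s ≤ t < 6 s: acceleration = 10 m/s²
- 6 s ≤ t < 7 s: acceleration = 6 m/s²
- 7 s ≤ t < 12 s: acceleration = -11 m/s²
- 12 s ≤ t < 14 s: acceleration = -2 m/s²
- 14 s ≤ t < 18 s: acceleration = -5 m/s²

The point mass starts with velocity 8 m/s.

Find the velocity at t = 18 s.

Δv equals the area under the a-t graph; then v = v₀ + Δv.
0–6 s: 10 × 6 = 60 m/s
6–7 s: 6 × 1 = 6 m/s
7–12 s: -11 × 5 = -55 m/s
12–14 s: -2 × 2 = -4 m/s
14–18 s: -5 × 4 = -20 m/s
Δv = -13 m/s, so v(18) = 8 + (-13) = -5 m/s.

-5 m/s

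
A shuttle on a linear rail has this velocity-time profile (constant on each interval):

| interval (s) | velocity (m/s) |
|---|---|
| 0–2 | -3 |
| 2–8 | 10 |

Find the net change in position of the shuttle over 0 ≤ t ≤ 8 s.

54 m

Net displacement equals the area under the velocity-time graph (areas below the axis count negative).
0–2 s: -3 × 2 = -6 m
2–8 s: 10 × 6 = 60 m
Net displacement = 54 m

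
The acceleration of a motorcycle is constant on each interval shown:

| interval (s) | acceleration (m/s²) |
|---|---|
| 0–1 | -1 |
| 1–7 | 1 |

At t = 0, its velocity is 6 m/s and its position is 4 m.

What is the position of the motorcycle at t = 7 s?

On each constant-a segment, Δv = aΔt and Δx = v₀Δt + ½aΔt²; chain segment to segment.
0–1 s: v starts 6 m/s; Δx = 6·1 + ½·-1·1² = 5.5 m; v ends 5 m/s.
1–7 s: v starts 5 m/s; Δx = 5·6 + ½·1·6² = 48 m; v ends 11 m/s.
x(7) = 4 + Σ Δx = 57.5 m.

57.5 m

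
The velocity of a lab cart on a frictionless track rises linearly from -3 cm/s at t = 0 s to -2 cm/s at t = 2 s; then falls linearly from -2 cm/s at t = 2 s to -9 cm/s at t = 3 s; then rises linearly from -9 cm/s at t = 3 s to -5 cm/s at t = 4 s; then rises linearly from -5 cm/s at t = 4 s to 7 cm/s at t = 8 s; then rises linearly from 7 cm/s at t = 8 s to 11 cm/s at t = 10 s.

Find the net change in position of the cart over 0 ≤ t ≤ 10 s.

4.5 cm

Displacement is the signed area under the v-t curve.
0–2 s: ½(-3 + -2)(2) = -5 cm
2–3 s: ½(-2 + -9)(1) = -5.5 cm
3–4 s: ½(-9 + -5)(1) = -7 cm
4–8 s: ½(-5 + 7)(4) = 4 cm
8–10 s: ½(7 + 11)(2) = 18 cm
Net displacement = 4.5 cm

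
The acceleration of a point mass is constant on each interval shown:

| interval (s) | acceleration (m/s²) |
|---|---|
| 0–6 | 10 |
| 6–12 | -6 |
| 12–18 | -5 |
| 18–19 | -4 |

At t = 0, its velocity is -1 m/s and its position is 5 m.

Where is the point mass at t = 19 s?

On each constant-a segment, Δv = aΔt and Δx = v₀Δt + ½aΔt²; chain segment to segment.
0–6 s: v starts -1 m/s; Δx = -1·6 + ½·10·6² = 174 m; v ends 59 m/s.
6–12 s: v starts 59 m/s; Δx = 59·6 + ½·-6·6² = 246 m; v ends 23 m/s.
12–18 s: v starts 23 m/s; Δx = 23·6 + ½·-5·6² = 48 m; v ends -7 m/s.
18–19 s: v starts -7 m/s; Δx = -7·1 + ½·-4·1² = -9 m; v ends -11 m/s.
x(19) = 5 + Σ Δx = 464 m.

464 m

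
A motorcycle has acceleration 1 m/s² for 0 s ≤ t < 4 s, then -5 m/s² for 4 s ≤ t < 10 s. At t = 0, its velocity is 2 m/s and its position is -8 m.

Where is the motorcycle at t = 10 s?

-46 m

On each constant-a segment, Δv = aΔt and Δx = v₀Δt + ½aΔt²; chain segment to segment.
0–4 s: v starts 2 m/s; Δx = 2·4 + ½·1·4² = 16 m; v ends 6 m/s.
4–10 s: v starts 6 m/s; Δx = 6·6 + ½·-5·6² = -54 m; v ends -24 m/s.
x(10) = -8 + Σ Δx = -46 m.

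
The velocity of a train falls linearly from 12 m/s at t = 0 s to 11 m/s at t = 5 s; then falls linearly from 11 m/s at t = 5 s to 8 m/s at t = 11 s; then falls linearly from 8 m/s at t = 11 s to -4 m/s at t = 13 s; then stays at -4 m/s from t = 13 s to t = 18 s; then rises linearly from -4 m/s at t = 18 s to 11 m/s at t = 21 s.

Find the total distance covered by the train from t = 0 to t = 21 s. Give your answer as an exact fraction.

2323/15 m

Total distance travelled is ∫|v| dt — sum the magnitudes of each area piece.
0–5 s: |½(12 + 11)(5)| = 57.5 m
5–11 s: |½(11 + 8)(6)| = 57 m
11–13 s: v = 0 at t = 37/3 s; triangle areas 16/3 + 4/3 = 20/3 m
13–18 s: |-4| × 5 = 20 m
18–21 s: v = 0 at t = 18.8 s; triangle areas 1.6 + 12.1 = 13.7 m
Total distance = 2323/15 m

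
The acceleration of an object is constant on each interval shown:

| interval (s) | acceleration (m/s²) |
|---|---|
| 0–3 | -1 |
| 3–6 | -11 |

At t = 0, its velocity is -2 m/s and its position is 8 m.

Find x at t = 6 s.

-67 m

On each constant-a segment, Δv = aΔt and Δx = v₀Δt + ½aΔt²; chain segment to segment.
0–3 s: v starts -2 m/s; Δx = -2·3 + ½·-1·3² = -10.5 m; v ends -5 m/s.
3–6 s: v starts -5 m/s; Δx = -5·3 + ½·-11·3² = -64.5 m; v ends -38 m/s.
x(6) = 8 + Σ Δx = -67 m.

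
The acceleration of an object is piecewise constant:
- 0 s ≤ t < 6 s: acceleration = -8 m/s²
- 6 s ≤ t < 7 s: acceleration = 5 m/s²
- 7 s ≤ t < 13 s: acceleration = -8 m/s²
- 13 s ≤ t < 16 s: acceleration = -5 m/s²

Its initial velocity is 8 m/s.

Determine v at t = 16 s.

-98 m/s

Δv equals the area under the a-t graph; then v = v₀ + Δv.
0–6 s: -8 × 6 = -48 m/s
6–7 s: 5 × 1 = 5 m/s
7–13 s: -8 × 6 = -48 m/s
13–16 s: -5 × 3 = -15 m/s
Δv = -106 m/s, so v(16) = 8 + (-106) = -98 m/s.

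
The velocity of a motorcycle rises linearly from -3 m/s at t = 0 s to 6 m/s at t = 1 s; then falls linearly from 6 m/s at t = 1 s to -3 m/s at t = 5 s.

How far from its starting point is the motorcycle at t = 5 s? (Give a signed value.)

Displacement is the signed area under the v-t curve.
0–1 s: ½(-3 + 6)(1) = 1.5 m
1–5 s: ½(6 + -3)(4) = 6 m
Net displacement = 7.5 m

7.5 m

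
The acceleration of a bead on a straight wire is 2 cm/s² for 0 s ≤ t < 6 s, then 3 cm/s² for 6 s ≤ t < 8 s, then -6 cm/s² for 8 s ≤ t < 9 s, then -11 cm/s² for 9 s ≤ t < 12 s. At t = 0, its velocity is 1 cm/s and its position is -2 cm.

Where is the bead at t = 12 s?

On each constant-a segment, Δv = aΔt and Δx = v₀Δt + ½aΔt²; chain segment to segment.
0–6 s: v starts 1 cm/s; Δx = 1·6 + ½·2·6² = 42 cm; v ends 13 cm/s.
6–8 s: v starts 13 cm/s; Δx = 13·2 + ½·3·2² = 32 cm; v ends 19 cm/s.
8–9 s: v starts 19 cm/s; Δx = 19·1 + ½·-6·1² = 16 cm; v ends 13 cm/s.
9–12 s: v starts 13 cm/s; Δx = 13·3 + ½·-11·3² = -10.5 cm; v ends -20 cm/s.
x(12) = -2 + Σ Δx = 77.5 cm.

77.5 cm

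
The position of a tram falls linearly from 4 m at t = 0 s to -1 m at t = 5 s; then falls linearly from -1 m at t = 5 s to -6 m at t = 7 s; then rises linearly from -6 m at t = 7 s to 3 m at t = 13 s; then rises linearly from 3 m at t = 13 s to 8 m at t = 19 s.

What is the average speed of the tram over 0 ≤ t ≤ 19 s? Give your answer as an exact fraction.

Average speed = (total path length)/(elapsed time); on a piecewise-linear x-t graph the path length is Σ|Δx|.
0–5 s: |Δx| = |-1 − 4| = 5 m
5–7 s: |Δx| = |-6 − -1| = 5 m
7–13 s: |Δx| = |3 − -6| = 9 m
13–19 s: |Δx| = |8 − 3| = 5 m
Total path = 24 m; average speed = 24/19 = 24/19 m/s.

24/19 m/s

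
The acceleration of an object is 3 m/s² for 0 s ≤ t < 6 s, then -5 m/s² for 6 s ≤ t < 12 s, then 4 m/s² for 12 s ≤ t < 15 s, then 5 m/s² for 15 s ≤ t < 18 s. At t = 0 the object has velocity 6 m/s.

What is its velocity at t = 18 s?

Δv equals the area under the a-t graph; then v = v₀ + Δv.
0–6 s: 3 × 6 = 18 m/s
6–12 s: -5 × 6 = -30 m/s
12–15 s: 4 × 3 = 12 m/s
15–18 s: 5 × 3 = 15 m/s
Δv = 15 m/s, so v(18) = 6 + (15) = 21 m/s.

21 m/s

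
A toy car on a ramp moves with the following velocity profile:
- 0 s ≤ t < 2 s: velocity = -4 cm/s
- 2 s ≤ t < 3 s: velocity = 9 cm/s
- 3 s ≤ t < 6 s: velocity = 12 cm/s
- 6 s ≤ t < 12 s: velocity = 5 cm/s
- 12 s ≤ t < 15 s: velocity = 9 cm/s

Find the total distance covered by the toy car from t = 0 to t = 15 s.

Distance (not displacement) is the total path length: add the absolute areas under v-t.
0–2 s: |-4| × 2 = 8 cm
2–3 s: |9| × 1 = 9 cm
3–6 s: |12| × 3 = 36 cm
6–12 s: |5| × 6 = 30 cm
12–15 s: |9| × 3 = 27 cm
Total distance = 110 cm

110 cm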